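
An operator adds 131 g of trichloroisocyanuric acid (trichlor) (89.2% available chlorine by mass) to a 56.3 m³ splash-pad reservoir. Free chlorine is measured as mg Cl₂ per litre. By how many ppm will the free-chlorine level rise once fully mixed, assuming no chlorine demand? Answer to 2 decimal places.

2.08 ppm

Volume: 56.3 m³ = 56,300 L.
Available chlorine delivered: 131 g × 0.892 = 116.9 g as Cl₂.
Concentration rise: 116.9 g / 56,300 L = 2.076 mg/L = 2.08 ppm.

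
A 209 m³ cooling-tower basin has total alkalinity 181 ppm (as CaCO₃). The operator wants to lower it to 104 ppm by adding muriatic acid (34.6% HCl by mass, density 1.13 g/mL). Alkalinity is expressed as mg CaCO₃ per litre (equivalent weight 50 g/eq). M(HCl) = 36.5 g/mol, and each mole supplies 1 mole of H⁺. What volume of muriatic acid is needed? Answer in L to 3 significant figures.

30.0 L

Volume: 209 m³ = 209,000 L.
Alkalinity to neutralize: (181 − 104) = 77 mg/L as CaCO₃ × 209,000 L = 16,090 g as CaCO₃.
Equivalents of H⁺ required: 16,090 ÷ 50 g/eq = 321.9 eq = 321.9 mol HCl.
Mass of HCl: 321.9 × 36.5 = 11,750 g.
Mass of 34.6% solution: 11,750 / 0.346 = 33,950 g.
Volume: 33,950 g ÷ 1.13 g/mL = 30,050 mL.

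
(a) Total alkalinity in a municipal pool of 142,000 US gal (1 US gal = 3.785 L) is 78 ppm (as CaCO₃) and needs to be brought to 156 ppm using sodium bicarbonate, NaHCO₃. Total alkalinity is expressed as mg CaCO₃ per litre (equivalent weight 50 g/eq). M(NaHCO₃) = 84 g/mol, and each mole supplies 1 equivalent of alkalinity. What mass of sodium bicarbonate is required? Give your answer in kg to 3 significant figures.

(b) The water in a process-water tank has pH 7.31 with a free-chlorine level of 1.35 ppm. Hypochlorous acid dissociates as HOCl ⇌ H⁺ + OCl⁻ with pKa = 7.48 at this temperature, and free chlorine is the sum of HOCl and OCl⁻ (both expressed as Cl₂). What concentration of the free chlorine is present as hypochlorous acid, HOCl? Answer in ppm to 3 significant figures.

(a) 70.4 kg; (b) 0.805 ppm

(a) Volume: 142,000 US gal × 3.785 L/gal = 537,470 L.
(a) Alkalinity to add: (156 − 78) = 78 mg/L as CaCO₃ × 537,470 L = 41,920 g as CaCO₃.
(a) Equivalents: 41,920 g ÷ 50 g/eq = 838.5 eq.
(a) NaHCO₃ supplies 1 eq per mole → 838.5 mol.
(a) Mass: 838.5 mol × 84 g/mol = 70,430 g.

(b) [OCl⁻]/[HOCl] = 10^(pH − pKa) = 10^(7.31 − 7.48) = 10^-0.17 = 0.6761.
(b) Fraction as HOCl = 1 / (1 + 0.6761) = 0.5966.
(b) HOCl = 0.5966 × 1.35 ppm = 0.8054 ppm.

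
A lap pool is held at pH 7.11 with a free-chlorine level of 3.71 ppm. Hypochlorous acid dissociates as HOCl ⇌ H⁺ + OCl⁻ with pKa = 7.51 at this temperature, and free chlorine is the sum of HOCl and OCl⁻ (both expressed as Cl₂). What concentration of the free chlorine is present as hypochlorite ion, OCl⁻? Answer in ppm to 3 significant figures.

1.06 ppm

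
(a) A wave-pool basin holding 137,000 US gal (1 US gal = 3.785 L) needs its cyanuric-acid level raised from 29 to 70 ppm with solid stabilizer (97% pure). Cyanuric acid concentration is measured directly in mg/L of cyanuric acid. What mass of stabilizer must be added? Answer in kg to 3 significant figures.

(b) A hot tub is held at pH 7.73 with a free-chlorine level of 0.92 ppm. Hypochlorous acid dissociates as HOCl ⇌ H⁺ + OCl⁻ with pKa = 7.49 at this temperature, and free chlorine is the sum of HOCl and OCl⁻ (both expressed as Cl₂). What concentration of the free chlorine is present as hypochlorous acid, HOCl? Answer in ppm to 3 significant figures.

(a) 21.9 kg; (b) 0.336 ppm

(a) Volume: 137,000 US gal × 3.785 L/gal = 518,545 L.
(a) CYA to add: (70 − 29) = 41 mg/L × 518,545 L = 21,260 g cyanuric acid.
(a) At 97% purity: 21,260 / 0.97 = 21,920 g product.

(b) [OCl⁻]/[HOCl] = 10^(pH − pKa) = 10^(7.73 − 7.49) = 10^0.24 = 1.738.
(b) Fraction as HOCl = 1 / (1 + 1.738) = 0.3653.
(b) HOCl = 0.3653 × 0.92 ppm = 0.336 ppm.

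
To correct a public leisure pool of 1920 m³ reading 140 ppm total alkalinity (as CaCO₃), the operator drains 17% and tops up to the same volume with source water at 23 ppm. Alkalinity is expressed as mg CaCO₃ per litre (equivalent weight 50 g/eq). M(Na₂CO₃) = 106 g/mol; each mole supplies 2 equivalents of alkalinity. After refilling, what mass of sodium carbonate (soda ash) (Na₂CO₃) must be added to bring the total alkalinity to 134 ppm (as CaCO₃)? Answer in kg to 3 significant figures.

28.3 kg

Volume: 1920 m³ = 1,920,000 L.
After draining 17% and refilling: 140 × 0.83 + 23 × 0.17 = 120.11 ppm.
Deficit to target: 134 − 120.11 = 13.89 mg/L.
As CaCO₃: 13.89 mg/L × 1,920,000 L = 26,670 g; ÷ 50 g/eq ÷ 2 = 266.7 mol Na₂CO₃.
Mass: 266.7 × 106 = 28,270 g.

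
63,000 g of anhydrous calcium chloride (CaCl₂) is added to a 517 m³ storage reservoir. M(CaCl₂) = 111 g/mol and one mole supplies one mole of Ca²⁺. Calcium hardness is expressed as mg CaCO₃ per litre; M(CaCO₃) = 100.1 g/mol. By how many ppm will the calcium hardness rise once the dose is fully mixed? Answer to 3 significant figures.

Volume: 517 m³ = 517,000 L.
Moles of Ca²⁺: 63,000 g ÷ 111 g/mol = 567.6 mol.
As CaCO₃: 567.6 mol × 100.1 g/mol = 56,810 g.
Rise: 56,810 g / 517,000 L × 1000 = 109.9 mg/L.

110 ppm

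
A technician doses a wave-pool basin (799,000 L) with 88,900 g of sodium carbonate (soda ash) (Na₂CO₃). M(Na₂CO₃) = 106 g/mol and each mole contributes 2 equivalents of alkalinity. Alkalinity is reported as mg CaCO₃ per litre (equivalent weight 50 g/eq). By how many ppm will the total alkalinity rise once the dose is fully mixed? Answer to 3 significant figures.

105 ppm

Moles of Na₂CO₃: 88,900 g ÷ 106 g/mol = 838.7 mol → 1677 eq of alkalinity.
As CaCO₃: 1677 eq × 50 g/eq = 83,870 g.
Rise: 83,870 g / 799,000 L × 1000 = 105 mg/L.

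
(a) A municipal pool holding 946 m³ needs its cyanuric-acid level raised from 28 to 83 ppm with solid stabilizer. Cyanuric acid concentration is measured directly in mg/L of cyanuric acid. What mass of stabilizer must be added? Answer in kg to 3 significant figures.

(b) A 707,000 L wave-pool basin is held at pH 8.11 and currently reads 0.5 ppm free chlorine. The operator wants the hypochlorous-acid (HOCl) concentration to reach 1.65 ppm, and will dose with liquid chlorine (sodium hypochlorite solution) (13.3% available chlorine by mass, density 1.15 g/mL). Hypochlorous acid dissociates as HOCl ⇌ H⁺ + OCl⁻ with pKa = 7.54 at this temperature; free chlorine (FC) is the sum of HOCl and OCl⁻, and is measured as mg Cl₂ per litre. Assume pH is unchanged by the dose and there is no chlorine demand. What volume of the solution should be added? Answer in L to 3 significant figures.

(a) 52.0 kg; (b) 33.7 L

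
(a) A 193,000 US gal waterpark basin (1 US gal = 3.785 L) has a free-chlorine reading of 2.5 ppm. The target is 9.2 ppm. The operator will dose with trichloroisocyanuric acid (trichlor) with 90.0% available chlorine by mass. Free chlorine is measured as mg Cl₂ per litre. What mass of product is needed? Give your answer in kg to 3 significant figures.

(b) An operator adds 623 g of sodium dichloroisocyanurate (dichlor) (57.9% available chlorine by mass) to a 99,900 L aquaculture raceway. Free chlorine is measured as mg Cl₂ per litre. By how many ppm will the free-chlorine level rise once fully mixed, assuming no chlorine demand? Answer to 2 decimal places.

(a) 5.44 kg; (b) 3.61 ppm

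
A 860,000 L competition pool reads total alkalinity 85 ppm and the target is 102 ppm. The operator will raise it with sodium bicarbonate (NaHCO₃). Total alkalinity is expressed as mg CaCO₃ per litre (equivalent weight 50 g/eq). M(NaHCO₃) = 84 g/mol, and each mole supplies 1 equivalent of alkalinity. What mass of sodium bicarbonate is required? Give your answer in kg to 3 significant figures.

24.6 kg

Alkalinity to add: (102 − 85) = 17 mg/L as CaCO₃ × 860,000 L = 14,620 g as CaCO₃.
Equivalents: 14,620 g ÷ 50 g/eq = 292.4 eq.
NaHCO₃ supplies 1 eq per mole → 292.4 mol.
Mass: 292.4 mol × 84 g/mol = 24,560 g.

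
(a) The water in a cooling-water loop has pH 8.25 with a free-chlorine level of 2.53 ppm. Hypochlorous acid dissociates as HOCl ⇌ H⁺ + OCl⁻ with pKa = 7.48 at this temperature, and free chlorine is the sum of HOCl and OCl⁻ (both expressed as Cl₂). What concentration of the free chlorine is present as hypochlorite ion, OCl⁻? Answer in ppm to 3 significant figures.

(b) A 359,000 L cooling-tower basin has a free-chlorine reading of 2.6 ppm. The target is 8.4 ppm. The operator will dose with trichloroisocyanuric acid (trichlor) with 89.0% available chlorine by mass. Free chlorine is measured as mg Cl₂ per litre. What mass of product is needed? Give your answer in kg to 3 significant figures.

(a) 2.16 ppm; (b) 2.34 kg

(a) [OCl⁻]/[HOCl] = 10^(pH − pKa) = 10^(8.25 − 7.48) = 10^0.77 = 5.888.
(a) Fraction as HOCl = 1 / (1 + 5.888) = 0.1452.
(a) OCl⁻ = (1 − 0.1452) × 2.53 ppm = 2.163 ppm.

(b) Chlorine deficit: 8.4 − 2.6 = 5.8 ppm = 5.8 mg/L as Cl₂.
(b) Cl₂ equivalent needed: 5.8 mg/L × 359,000 L = 2,082,000 mg = 2082 g.
(b) Product at 89.0% available chlorine: 2082 / 0.89 = 2340 g.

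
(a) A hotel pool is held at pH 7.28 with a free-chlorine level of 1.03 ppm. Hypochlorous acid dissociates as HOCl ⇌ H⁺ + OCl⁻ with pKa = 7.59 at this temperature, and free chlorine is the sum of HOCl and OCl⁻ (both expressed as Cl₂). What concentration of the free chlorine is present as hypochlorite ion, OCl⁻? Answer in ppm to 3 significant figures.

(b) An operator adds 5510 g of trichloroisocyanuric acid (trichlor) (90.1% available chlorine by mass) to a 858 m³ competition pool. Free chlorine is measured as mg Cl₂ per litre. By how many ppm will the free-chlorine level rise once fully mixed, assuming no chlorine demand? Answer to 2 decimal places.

(a) [OCl⁻]/[HOCl] = 10^(pH − pKa) = 10^(7.28 − 7.59) = 10^-0.31 = 0.4898.
(a) Fraction as HOCl = 1 / (1 + 0.4898) = 0.6712.
(a) OCl⁻ = (1 − 0.6712) × 1.03 ppm = 0.3386 ppm.

(b) Volume: 858 m³ = 858,000 L.
(b) Available chlorine delivered: 5510 g × 0.901 = 4965 g as Cl₂.
(b) Concentration rise: 4965 g / 858,000 L = 5.786 mg/L = 5.79 ppm.

(a) 0.339 ppm; (b) 5.79 ppm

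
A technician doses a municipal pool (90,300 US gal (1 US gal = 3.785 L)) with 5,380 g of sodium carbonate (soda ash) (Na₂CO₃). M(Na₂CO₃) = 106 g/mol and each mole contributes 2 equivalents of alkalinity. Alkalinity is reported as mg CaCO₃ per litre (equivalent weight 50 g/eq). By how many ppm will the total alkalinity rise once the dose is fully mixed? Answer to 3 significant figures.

Volume: 90,300 US gal × 3.785 L/gal = 341,786 L.
Moles of Na₂CO₃: 5,380 g ÷ 106 g/mol = 50.75 mol → 101.5 eq of alkalinity.
As CaCO₃: 101.5 eq × 50 g/eq = 5075 g.
Rise: 5075 g / 341,786 L × 1000 = 14.85 mg/L.

14.8 ppm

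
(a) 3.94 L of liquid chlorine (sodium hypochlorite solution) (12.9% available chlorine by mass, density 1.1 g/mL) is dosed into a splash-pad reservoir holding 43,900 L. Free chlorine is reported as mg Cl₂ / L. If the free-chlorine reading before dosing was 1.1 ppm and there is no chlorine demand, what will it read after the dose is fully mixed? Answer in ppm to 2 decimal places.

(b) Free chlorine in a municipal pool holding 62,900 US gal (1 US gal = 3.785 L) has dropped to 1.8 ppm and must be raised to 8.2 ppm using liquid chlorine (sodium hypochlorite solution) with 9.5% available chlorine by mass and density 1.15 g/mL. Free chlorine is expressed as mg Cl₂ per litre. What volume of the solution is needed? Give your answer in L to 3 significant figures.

(a) 13.84 ppm; (b) 13.9 L

(a) Mass of solution: 3.94 L × 1000 mL/L × 1.1 g/mL = 4334 g.
(a) Available chlorine delivered: 4334 g × 0.129 = 559.1 g as Cl₂.
(a) Concentration rise: 559.1 g / 43,900 L = 12.74 mg/L = 12.74 ppm.
(a) Final FC: 1.1 + 12.74 = 13.84 ppm.

(b) Volume: 62,900 US gal × 3.785 L/gal = 238,076 L.
(b) Chlorine deficit: 8.2 − 1.8 = 6.4 ppm = 6.4 mg/L as Cl₂.
(b) Cl₂ equivalent needed: 6.4 mg/L × 238,076 L = 1,524,000 mg = 1524 g.
(b) Product at 9.5% available chlorine: 1524 / 0.095 = 16,040 g.
(b) Volume at density 1.15 g/mL: 16,040 g ÷ 1.15 g/mL = 13,950 mL.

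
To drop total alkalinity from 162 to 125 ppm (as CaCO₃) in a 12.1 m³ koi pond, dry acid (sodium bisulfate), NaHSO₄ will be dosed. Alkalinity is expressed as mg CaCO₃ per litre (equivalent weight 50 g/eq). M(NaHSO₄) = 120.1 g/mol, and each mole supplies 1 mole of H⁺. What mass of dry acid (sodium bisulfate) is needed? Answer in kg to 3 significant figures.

Volume: 12.1 m³ = 12,100 L.
Alkalinity to neutralize: (162 − 125) = 37 mg/L as CaCO₃ × 12,100 L = 447.7 g as CaCO₃.
Equivalents of H⁺ required: 447.7 ÷ 50 g/eq = 8.954 eq = 8.954 mol NaHSO₄.
Mass of NaHSO₄: 8.954 × 120.1 = 1075 g.

1.08 kg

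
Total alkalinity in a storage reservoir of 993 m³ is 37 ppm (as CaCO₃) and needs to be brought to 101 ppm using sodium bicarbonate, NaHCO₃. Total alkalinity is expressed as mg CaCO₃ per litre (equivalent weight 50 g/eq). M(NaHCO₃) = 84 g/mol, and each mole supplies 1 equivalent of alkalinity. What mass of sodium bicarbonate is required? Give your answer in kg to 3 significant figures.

Volume: 993 m³ = 993,000 L.
Alkalinity to add: (101 − 37) = 64 mg/L as CaCO₃ × 993,000 L = 63,550 g as CaCO₃.
Equivalents: 63,550 g ÷ 50 g/eq = 1271 eq.
NaHCO₃ supplies 1 eq per mole → 1271 mol.
Mass: 1271 mol × 84 g/mol = 106,800 g.

107 kg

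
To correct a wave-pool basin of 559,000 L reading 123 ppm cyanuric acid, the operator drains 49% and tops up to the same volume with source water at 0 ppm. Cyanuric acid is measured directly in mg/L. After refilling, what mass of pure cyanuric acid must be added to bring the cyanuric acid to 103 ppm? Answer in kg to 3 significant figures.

22.5 kg

After draining 49% and refilling: 123 × 0.51 + 0 × 0.49 = 62.73 ppm.
Deficit to target: 103 − 62.73 = 40.27 mg/L.
Mass: 40.27 mg/L × 559,000 L = 22,510 g cyanuric acid.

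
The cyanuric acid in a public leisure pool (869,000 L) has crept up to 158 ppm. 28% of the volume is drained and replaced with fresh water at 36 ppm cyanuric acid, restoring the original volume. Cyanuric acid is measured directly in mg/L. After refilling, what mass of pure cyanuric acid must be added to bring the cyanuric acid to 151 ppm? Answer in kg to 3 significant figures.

23.6 kg

After draining 28% and refilling: 158 × 0.72 + 36 × 0.28 = 123.84 ppm.
Deficit to target: 151 − 123.84 = 27.16 mg/L.
Mass: 27.16 mg/L × 869,000 L = 23,600 g cyanuric acid.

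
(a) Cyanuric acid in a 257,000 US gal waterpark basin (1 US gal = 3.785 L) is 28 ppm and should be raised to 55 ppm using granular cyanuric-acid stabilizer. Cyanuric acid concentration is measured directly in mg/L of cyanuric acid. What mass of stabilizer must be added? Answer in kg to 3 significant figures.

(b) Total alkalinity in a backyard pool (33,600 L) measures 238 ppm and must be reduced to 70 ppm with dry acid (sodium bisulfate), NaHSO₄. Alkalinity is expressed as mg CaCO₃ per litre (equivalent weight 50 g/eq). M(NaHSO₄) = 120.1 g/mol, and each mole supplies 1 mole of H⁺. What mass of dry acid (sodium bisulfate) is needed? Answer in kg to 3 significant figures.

(a) Volume: 257,000 US gal × 3.785 L/gal = 972,745 L.
(a) CYA to add: (55 − 28) = 27 mg/L × 972,745 L = 26,260 g cyanuric acid.

(b) Alkalinity to neutralize: (238 − 70) = 168 mg/L as CaCO₃ × 33,600 L = 5645 g as CaCO₃.
(b) Equivalents of H⁺ required: 5645 ÷ 50 g/eq = 112.9 eq = 112.9 mol NaHSO₄.
(b) Mass of NaHSO₄: 112.9 × 120.1 = 13,560 g.

(a) 26.3 kg; (b) 13.6 kg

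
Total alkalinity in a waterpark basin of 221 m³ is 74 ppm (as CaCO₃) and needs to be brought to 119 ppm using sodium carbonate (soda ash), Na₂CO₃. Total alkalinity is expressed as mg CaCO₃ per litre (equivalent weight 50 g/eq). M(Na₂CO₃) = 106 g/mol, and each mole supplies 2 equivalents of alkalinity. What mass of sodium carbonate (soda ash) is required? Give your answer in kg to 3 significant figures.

10.5 kg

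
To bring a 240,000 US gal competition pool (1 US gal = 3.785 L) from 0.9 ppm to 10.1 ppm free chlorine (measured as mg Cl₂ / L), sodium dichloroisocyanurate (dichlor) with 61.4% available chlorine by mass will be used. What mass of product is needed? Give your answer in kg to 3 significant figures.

13.6 kg

Volume: 240,000 US gal × 3.785 L/gal = 908,400 L.
Chlorine deficit: 10.1 − 0.9 = 9.2 ppm = 9.2 mg/L as Cl₂.
Cl₂ equivalent needed: 9.2 mg/L × 908,400 L = 8,357,000 mg = 8357 g.
Product at 61.4% available chlorine: 8357 / 0.614 = 13,610 g.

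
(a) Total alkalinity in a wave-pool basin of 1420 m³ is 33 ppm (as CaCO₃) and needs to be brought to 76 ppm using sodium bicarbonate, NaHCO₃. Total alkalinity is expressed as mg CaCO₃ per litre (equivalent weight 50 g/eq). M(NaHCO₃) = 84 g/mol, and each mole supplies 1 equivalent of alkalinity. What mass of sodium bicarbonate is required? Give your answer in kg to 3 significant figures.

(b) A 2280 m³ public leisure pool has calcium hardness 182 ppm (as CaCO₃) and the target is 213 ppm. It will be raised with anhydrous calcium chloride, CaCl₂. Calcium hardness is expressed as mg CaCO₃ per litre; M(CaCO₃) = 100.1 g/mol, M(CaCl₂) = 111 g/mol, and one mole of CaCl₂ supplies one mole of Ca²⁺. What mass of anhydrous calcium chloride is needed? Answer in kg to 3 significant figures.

(a) 103 kg; (b) 78.4 kg

(a) Volume: 1420 m³ = 1,420,000 L.
(a) Alkalinity to add: (76 − 33) = 43 mg/L as CaCO₃ × 1,420,000 L = 61,060 g as CaCO₃.
(a) Equivalents: 61,060 g ÷ 50 g/eq = 1221 eq.
(a) NaHCO₃ supplies 1 eq per mole → 1221 mol.
(a) Mass: 1221 mol × 84 g/mol = 102,600 g.

(b) Volume: 2280 m³ = 2,280,000 L.
(b) Hardness to add: (213 − 182) = 31 mg/L as CaCO₃ × 2,280,000 L = 70,680 g as CaCO₃.
(b) Moles of Ca²⁺ (1 mol Ca²⁺ ≡ 1 mol CaCO₃): 70,680 / 100.1 g/mol = 706.1 mol.
(b) Mass of CaCl₂: 706.1 × 111 = 78,380 g.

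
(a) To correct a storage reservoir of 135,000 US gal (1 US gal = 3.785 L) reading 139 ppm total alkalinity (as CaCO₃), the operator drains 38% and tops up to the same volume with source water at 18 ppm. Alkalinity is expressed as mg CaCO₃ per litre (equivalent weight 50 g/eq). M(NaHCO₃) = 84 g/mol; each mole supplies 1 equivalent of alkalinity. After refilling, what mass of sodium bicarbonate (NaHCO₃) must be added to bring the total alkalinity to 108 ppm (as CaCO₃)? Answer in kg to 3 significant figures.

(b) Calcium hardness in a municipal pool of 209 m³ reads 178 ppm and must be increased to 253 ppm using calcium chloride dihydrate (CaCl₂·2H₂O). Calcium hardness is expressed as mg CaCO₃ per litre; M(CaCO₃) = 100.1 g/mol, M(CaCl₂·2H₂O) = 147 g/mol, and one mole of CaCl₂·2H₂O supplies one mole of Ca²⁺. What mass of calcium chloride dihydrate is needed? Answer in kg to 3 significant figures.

(a) Volume: 135,000 US gal × 3.785 L/gal = 510,975 L.
(a) After draining 38% and refilling: 139 × 0.62 + 18 × 0.38 = 93.02 ppm.
(a) Deficit to target: 108 − 93.02 = 14.98 mg/L.
(a) As CaCO₃: 14.98 mg/L × 510,975 L = 7654 g; ÷ 50 g/eq ÷ 1 = 153.1 mol NaHCO₃.
(a) Mass: 153.1 × 84 = 12,860 g.

(b) Volume: 209 m³ = 209,000 L.
(b) Hardness to add: (253 − 178) = 75 mg/L as CaCO₃ × 209,000 L = 15,680 g as CaCO₃.
(b) Moles of Ca²⁺ (1 mol Ca²⁺ ≡ 1 mol CaCO₃): 15,680 / 100.1 g/mol = 156.6 mol.
(b) Mass of CaCl₂·2H₂O: 156.6 × 147 = 23,020 g.

(a) 12.9 kg; (b) 23.0 kg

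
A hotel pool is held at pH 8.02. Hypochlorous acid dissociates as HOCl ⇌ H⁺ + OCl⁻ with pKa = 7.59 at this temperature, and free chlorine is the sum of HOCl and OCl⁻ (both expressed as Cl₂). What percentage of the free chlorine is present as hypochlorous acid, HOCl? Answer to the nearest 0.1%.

27.1%

[OCl⁻]/[HOCl] = 10^(pH − pKa) = 10^(8.02 − 7.59) = 10^0.43 = 2.692.
Fraction as HOCl = 1 / (1 + 2.692) = 0.2709.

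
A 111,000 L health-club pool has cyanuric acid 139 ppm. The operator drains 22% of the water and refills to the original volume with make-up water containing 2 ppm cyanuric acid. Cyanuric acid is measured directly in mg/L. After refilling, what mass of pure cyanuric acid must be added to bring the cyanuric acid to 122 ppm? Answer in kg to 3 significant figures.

After draining 22% and refilling: 139 × 0.78 + 2 × 0.22 = 108.86 ppm.
Deficit to target: 122 − 108.86 = 13.14 mg/L.
Mass: 13.14 mg/L × 111,000 L = 1459 g cyanuric acid.

1.46 kg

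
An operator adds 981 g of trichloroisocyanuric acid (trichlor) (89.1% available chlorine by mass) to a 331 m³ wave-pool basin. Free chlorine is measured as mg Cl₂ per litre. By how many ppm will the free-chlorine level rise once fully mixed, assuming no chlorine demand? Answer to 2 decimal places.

Volume: 331 m³ = 331,000 L.
Available chlorine delivered: 981 g × 0.891 = 874.1 g as Cl₂.
Concentration rise: 874.1 g / 331,000 L = 2.641 mg/L = 2.64 ppm.

2.64 ppm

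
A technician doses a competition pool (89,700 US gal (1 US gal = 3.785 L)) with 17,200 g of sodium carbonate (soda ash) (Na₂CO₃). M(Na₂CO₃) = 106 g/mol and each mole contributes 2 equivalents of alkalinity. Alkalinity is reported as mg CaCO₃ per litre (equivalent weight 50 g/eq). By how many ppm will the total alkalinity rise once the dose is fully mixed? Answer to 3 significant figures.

Volume: 89,700 US gal × 3.785 L/gal = 339,514 L.
Moles of Na₂CO₃: 17,200 g ÷ 106 g/mol = 162.3 mol → 324.5 eq of alkalinity.
As CaCO₃: 324.5 eq × 50 g/eq = 16,230 g.
Rise: 16,230 g / 339,514 L × 1000 = 47.79 mg/L.

47.8 ppm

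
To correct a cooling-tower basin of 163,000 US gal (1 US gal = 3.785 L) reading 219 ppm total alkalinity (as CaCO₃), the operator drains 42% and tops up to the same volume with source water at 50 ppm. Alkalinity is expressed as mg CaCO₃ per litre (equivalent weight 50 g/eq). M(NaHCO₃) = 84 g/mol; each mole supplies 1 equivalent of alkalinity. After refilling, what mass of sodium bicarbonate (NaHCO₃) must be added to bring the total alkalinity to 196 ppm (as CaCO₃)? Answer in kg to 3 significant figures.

Volume: 163,000 US gal × 3.785 L/gal = 616,955 L.
After draining 42% and refilling: 219 × 0.58 + 50 × 0.42 = 148.02 ppm.
Deficit to target: 196 − 148.02 = 47.98 mg/L.
As CaCO₃: 47.98 mg/L × 616,955 L = 29,600 g; ÷ 50 g/eq ÷ 1 = 592 mol NaHCO₃.
Mass: 592 × 84 = 49,730 g.

49.7 kg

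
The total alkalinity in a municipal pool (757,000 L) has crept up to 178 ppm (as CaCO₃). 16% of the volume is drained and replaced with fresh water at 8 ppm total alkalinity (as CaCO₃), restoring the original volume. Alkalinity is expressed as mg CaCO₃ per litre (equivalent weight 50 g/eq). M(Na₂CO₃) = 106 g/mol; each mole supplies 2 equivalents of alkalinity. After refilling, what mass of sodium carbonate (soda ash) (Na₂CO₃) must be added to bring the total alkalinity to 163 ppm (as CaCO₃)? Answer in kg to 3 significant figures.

9.79 kg

After draining 16% and refilling: 178 × 0.84 + 8 × 0.16 = 150.8 ppm.
Deficit to target: 163 − 150.8 = 12.2 mg/L.
As CaCO₃: 12.2 mg/L × 757,000 L = 9235 g; ÷ 50 g/eq ÷ 2 = 92.35 mol Na₂CO₃.
Mass: 92.35 × 106 = 9790 g.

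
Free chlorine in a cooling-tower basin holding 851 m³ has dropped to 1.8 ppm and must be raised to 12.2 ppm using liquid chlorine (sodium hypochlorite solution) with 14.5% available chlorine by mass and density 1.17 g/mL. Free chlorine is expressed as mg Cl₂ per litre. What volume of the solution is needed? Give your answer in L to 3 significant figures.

52.2 L

Volume: 851 m³ = 851,000 L.
Chlorine deficit: 12.2 − 1.8 = 10.4 ppm = 10.4 mg/L as Cl₂.
Cl₂ equivalent needed: 10.4 mg/L × 851,000 L = 8,850,000 mg = 8850 g.
Product at 14.5% available chlorine: 8850 / 0.145 = 61,040 g.
Volume at density 1.17 g/mL: 61,040 g ÷ 1.17 g/mL = 52,170 mL.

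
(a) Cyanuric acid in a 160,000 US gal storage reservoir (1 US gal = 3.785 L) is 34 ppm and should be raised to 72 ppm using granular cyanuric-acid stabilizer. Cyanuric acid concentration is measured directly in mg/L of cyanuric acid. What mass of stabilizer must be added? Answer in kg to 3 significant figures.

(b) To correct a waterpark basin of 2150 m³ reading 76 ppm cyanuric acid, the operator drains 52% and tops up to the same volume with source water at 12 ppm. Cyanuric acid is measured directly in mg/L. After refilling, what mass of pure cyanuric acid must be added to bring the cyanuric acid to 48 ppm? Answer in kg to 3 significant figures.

(a) 23.0 kg; (b) 11.4 kg

(a) Volume: 160,000 US gal × 3.785 L/gal = 605,600 L.
(a) CYA to add: (72 − 34) = 38 mg/L × 605,600 L = 23,010 g cyanuric acid.

(b) Volume: 2150 m³ = 2,150,000 L.
(b) After draining 52% and refilling: 76 × 0.48 + 12 × 0.52 = 42.72 ppm.
(b) Deficit to target: 48 − 42.72 = 5.28 mg/L.
(b) Mass: 5.28 mg/L × 2,150,000 L = 11,350 g cyanuric acid.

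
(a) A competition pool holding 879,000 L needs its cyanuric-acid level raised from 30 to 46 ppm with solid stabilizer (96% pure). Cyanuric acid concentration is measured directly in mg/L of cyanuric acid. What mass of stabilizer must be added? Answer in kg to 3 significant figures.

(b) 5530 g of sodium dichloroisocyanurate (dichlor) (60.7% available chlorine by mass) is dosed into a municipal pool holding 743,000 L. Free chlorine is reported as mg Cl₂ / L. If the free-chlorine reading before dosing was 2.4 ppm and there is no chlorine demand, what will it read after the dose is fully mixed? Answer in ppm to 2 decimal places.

(a) 14.7 kg; (b) 6.92 ppm

(a) CYA to add: (46 − 30) = 16 mg/L × 879,000 L = 14,060 g cyanuric acid.
(a) At 96% purity: 14,060 / 0.96 = 14,650 g product.

(b) Available chlorine delivered: 5530 g × 0.607 = 3357 g as Cl₂.
(b) Concentration rise: 3357 g / 743,000 L = 4.518 mg/L = 4.52 ppm.
(b) Final FC: 2.4 + 4.52 = 6.92 ppm.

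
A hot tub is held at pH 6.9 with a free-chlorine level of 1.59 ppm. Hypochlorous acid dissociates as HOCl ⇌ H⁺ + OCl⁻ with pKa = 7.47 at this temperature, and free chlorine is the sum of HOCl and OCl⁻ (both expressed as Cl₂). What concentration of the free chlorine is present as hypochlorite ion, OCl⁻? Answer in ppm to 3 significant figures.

[OCl⁻]/[HOCl] = 10^(pH − pKa) = 10^(6.9 − 7.47) = 10^-0.57 = 0.2692.
Fraction as HOCl = 1 / (1 + 0.2692) = 0.7879.
OCl⁻ = (1 − 0.7879) × 1.59 ppm = 0.3372 ppm.

0.337 ppm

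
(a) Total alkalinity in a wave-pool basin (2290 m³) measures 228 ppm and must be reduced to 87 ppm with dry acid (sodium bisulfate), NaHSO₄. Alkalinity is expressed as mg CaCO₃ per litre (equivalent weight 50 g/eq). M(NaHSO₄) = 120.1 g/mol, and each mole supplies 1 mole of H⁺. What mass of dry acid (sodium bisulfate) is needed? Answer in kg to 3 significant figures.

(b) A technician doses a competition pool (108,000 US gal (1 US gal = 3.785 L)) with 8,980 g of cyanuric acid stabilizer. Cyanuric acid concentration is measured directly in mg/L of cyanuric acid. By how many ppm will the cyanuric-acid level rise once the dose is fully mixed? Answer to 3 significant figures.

(a) 776 kg; (b) 22.0 ppm

(a) Volume: 2290 m³ = 2,290,000 L.
(a) Alkalinity to neutralize: (228 − 87) = 141 mg/L as CaCO₃ × 2,290,000 L = 322,900 g as CaCO₃.
(a) Equivalents of H⁺ required: 322,900 ÷ 50 g/eq = 6458 eq = 6458 mol NaHSO₄.
(a) Mass of NaHSO₄: 6458 × 120.1 = 775,600 g.

(b) Volume: 108,000 US gal × 3.785 L/gal = 408,780 L.
(b) Rise: 8,980 g / 408,780 L × 1000 = 21.97 mg/L.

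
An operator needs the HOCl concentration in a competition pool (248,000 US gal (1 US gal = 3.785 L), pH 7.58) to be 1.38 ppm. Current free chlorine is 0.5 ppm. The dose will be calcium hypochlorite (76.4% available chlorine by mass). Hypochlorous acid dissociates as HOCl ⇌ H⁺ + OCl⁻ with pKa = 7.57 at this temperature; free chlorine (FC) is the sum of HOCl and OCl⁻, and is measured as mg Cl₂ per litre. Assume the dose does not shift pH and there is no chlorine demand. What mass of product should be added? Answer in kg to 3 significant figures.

2.82 kg

Volume: 248,000 US gal × 3.785 L/gal = 938,680 L.
[OCl⁻]/[HOCl] = 10^(pH − pKa) = 10^(7.58 − 7.57) = 1.023; fraction as HOCl = 1/(1 + 1.023) = 0.4942.
Free chlorine required for 1.38 ppm HOCl: 1.38 / 0.4942 = 2.792 ppm.
FC to add: 2.792 − 0.5 = 2.292 mg/L as Cl₂.
Cl₂ equivalent: 2.292 mg/L × 938,680 L = 2152 g.
Product at 76.4% available Cl: 2152 / 0.764 = 2816 g.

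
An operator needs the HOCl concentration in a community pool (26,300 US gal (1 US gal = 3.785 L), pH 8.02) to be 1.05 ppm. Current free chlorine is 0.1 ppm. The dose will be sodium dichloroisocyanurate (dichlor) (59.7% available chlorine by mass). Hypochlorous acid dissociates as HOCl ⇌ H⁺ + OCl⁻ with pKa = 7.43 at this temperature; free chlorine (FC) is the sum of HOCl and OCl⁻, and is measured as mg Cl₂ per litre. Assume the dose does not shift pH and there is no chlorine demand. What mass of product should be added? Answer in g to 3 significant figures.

840 g

Volume: 26,300 US gal × 3.785 L/gal = 99,546 L.
[OCl⁻]/[HOCl] = 10^(pH − pKa) = 10^(8.02 − 7.43) = 3.89; fraction as HOCl = 1/(1 + 3.89) = 0.2045.
Free chlorine required for 1.05 ppm HOCl: 1.05 / 0.2045 = 5.135 ppm.
FC to add: 5.135 − 0.1 = 5.035 mg/L as Cl₂.
Cl₂ equivalent: 5.035 mg/L × 99,546 L = 501.2 g.
Product at 59.7% available Cl: 501.2 / 0.597 = 839.5 g.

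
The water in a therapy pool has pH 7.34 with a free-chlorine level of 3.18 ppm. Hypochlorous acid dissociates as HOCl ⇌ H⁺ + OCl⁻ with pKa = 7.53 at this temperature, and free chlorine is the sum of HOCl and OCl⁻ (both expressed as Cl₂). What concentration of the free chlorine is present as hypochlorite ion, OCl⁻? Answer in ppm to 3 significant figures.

[OCl⁻]/[HOCl] = 10^(pH − pKa) = 10^(7.34 − 7.53) = 10^-0.19 = 0.6457.
Fraction as HOCl = 1 / (1 + 0.6457) = 0.6077.
OCl⁻ = (1 − 0.6077) × 3.18 ppm = 1.248 ppm.

1.25 ppm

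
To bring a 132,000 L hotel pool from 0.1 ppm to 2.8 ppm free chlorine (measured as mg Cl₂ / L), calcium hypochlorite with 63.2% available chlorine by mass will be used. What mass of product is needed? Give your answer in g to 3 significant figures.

564 g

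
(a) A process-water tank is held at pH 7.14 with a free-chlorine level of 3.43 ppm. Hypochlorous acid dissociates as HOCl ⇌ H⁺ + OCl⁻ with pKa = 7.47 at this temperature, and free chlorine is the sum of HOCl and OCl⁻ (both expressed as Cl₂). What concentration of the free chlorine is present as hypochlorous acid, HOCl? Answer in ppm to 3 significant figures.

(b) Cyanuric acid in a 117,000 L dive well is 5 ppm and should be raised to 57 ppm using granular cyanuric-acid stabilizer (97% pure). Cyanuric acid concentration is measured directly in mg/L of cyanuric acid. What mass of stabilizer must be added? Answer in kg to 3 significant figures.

(a) 2.34 ppm; (b) 6.27 kg

(a) [OCl⁻]/[HOCl] = 10^(pH − pKa) = 10^(7.14 − 7.47) = 10^-0.33 = 0.4677.
(a) Fraction as HOCl = 1 / (1 + 0.4677) = 0.6813.
(a) HOCl = 0.6813 × 3.43 ppm = 2.337 ppm.

(b) CYA to add: (57 − 5) = 52 mg/L × 117,000 L = 6084 g cyanuric acid.
(b) At 97% purity: 6084 / 0.97 = 6272 g product.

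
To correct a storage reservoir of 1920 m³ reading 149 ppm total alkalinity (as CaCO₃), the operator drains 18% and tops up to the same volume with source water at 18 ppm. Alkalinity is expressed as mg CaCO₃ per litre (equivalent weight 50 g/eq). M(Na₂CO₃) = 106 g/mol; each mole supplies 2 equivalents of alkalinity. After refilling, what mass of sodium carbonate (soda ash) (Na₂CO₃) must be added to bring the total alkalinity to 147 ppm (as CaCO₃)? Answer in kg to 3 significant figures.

Volume: 1920 m³ = 1,920,000 L.
After draining 18% and refilling: 149 × 0.82 + 18 × 0.18 = 125.42 ppm.
Deficit to target: 147 − 125.42 = 21.58 mg/L.
As CaCO₃: 21.58 mg/L × 1,920,000 L = 41,430 g; ÷ 50 g/eq ÷ 2 = 414.3 mol Na₂CO₃.
Mass: 414.3 × 106 = 43,920 g.

43.9 kg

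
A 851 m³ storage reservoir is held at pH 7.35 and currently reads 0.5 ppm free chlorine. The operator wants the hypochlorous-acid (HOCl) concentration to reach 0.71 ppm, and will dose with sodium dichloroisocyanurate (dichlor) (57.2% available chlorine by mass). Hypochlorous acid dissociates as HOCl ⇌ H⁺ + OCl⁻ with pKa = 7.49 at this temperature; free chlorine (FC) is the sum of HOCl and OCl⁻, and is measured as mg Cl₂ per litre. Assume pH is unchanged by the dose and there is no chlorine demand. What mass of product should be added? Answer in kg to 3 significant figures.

Volume: 851 m³ = 851,000 L.
[OCl⁻]/[HOCl] = 10^(pH − pKa) = 10^(7.35 − 7.49) = 0.7244; fraction as HOCl = 1/(1 + 0.7244) = 0.5799.
Free chlorine required for 0.71 ppm HOCl: 0.71 / 0.5799 = 1.224 ppm.
FC to add: 1.224 − 0.5 = 0.7243 mg/L as Cl₂.
Cl₂ equivalent: 0.7243 mg/L × 851,000 L = 616.4 g.
Product at 57.2% available Cl: 616.4 / 0.572 = 1078 g.

1.08 kg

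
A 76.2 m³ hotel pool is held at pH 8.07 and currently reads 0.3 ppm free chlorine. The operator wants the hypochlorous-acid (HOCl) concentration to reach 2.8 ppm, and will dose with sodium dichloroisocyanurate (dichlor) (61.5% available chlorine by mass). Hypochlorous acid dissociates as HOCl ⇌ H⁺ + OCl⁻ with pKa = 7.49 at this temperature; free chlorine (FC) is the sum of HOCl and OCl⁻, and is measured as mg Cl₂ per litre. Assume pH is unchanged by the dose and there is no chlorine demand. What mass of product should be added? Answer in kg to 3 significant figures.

1.63 kg

Volume: 76.2 m³ = 76,200 L.
[OCl⁻]/[HOCl] = 10^(pH − pKa) = 10^(8.07 − 7.49) = 3.802; fraction as HOCl = 1/(1 + 3.802) = 0.2083.
Free chlorine required for 2.8 ppm HOCl: 2.8 / 0.2083 = 13.45 ppm.
FC to add: 13.45 − 0.3 = 13.15 mg/L as Cl₂.
Cl₂ equivalent: 13.15 mg/L × 76,200 L = 1002 g.
Product at 61.5% available Cl: 1002 / 0.615 = 1629 g.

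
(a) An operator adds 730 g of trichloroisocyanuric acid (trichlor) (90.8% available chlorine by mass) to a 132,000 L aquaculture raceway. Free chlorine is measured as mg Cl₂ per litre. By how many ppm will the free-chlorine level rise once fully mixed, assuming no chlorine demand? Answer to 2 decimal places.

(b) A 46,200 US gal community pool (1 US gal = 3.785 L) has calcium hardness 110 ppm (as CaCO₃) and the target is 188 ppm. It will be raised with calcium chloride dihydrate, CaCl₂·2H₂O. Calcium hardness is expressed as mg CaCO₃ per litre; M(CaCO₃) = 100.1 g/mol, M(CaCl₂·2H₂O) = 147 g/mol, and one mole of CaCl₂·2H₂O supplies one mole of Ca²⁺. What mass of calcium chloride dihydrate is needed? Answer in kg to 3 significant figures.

(a) 5.02 ppm; (b) 20.0 kg

(a) Available chlorine delivered: 730 g × 0.908 = 662.8 g as Cl₂.
(a) Concentration rise: 662.8 g / 132,000 L = 5.022 mg/L = 5.02 ppm.

(b) Volume: 46,200 US gal × 3.785 L/gal = 174,867 L.
(b) Hardness to add: (188 − 110) = 78 mg/L as CaCO₃ × 174,867 L = 13,640 g as CaCO₃.
(b) Moles of Ca²⁺ (1 mol Ca²⁺ ≡ 1 mol CaCO₃): 13,640 / 100.1 g/mol = 136.3 mol.
(b) Mass of CaCl₂·2H₂O: 136.3 × 147 = 20,030 g.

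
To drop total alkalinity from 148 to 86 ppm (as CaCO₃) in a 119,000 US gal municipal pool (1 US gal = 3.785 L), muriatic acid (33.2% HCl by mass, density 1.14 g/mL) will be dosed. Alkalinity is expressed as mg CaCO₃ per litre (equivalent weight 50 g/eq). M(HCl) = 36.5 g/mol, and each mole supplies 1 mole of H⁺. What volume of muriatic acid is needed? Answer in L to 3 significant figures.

Volume: 119,000 US gal × 3.785 L/gal = 450,415 L.
Alkalinity to neutralize: (148 − 86) = 62 mg/L as CaCO₃ × 450,415 L = 27,930 g as CaCO₃.
Equivalents of H⁺ required: 27,930 ÷ 50 g/eq = 558.5 eq = 558.5 mol HCl.
Mass of HCl: 558.5 × 36.5 = 20,390 g.
Mass of 33.2% solution: 20,390 / 0.332 = 61,400 g.
Volume: 61,400 g ÷ 1.14 g/mL = 53,860 mL.

53.9 L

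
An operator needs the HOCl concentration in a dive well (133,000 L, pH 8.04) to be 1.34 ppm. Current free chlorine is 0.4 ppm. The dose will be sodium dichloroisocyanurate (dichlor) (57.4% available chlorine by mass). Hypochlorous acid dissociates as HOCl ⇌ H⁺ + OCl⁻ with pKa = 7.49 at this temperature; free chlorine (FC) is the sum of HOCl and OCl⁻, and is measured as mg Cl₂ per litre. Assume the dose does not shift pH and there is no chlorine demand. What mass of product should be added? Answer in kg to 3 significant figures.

1.32 kg

[OCl⁻]/[HOCl] = 10^(pH − pKa) = 10^(8.04 − 7.49) = 3.548; fraction as HOCl = 1/(1 + 3.548) = 0.2199.
Free chlorine required for 1.34 ppm HOCl: 1.34 / 0.2199 = 6.094 ppm.
FC to add: 6.094 − 0.4 = 5.694 mg/L as Cl₂.
Cl₂ equivalent: 5.694 mg/L × 133,000 L = 757.4 g.
Product at 57.4% available Cl: 757.4 / 0.574 = 1319 g.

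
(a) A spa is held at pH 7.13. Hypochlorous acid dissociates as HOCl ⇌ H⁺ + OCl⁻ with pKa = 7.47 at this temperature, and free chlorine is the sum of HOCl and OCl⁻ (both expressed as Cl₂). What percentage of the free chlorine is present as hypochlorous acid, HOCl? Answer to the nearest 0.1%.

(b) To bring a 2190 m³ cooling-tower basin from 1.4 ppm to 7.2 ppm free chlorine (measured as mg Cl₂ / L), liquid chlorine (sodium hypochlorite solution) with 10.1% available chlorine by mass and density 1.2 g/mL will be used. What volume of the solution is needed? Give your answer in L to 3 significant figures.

(a) [OCl⁻]/[HOCl] = 10^(pH − pKa) = 10^(7.13 − 7.47) = 10^-0.34 = 0.4571.
(a) Fraction as HOCl = 1 / (1 + 0.4571) = 0.6863.

(b) Volume: 2190 m³ = 2,190,000 L.
(b) Chlorine deficit: 7.2 − 1.4 = 5.8 ppm = 5.8 mg/L as Cl₂.
(b) Cl₂ equivalent needed: 5.8 mg/L × 2,190,000 L = 12,700,000 mg = 12,700 g.
(b) Product at 10.1% available chlorine: 12,700 / 0.101 = 125,800 g.
(b) Volume at density 1.2 g/mL: 125,800 g ÷ 1.2 g/mL = 104,800 mL.

(a) 68.6%; (b) 105 L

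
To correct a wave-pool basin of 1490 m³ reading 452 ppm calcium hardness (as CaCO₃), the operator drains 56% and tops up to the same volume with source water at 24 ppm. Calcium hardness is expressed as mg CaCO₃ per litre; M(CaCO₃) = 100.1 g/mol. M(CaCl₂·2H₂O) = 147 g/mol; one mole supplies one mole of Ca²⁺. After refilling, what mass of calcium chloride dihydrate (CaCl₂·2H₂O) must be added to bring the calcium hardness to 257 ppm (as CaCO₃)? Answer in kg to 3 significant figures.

97.8 kg

Volume: 1490 m³ = 1,490,000 L.
After draining 56% and refilling: 452 × 0.44 + 24 × 0.56 = 212.32 ppm.
Deficit to target: 257 − 212.32 = 44.68 mg/L.
As CaCO₃: 44.68 mg/L × 1,490,000 L = 66,570 g; ÷ 100.1 = 665.1 mol Ca²⁺.
Mass: 665.1 × 147 = 97,760 g.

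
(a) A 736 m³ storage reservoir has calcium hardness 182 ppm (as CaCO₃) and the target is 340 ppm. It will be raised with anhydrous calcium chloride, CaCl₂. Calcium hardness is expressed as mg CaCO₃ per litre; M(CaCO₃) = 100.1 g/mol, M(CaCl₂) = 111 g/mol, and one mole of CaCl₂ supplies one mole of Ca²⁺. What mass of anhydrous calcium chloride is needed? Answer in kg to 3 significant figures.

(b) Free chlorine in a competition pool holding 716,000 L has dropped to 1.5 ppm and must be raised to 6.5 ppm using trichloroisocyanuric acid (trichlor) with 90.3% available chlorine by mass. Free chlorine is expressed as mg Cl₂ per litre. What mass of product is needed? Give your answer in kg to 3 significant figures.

(a) 129 kg; (b) 3.96 kg

(a) Volume: 736 m³ = 736,000 L.
(a) Hardness to add: (340 − 182) = 158 mg/L as CaCO₃ × 736,000 L = 116,300 g as CaCO₃.
(a) Moles of Ca²⁺ (1 mol Ca²⁺ ≡ 1 mol CaCO₃): 116,300 / 100.1 g/mol = 1162 mol.
(a) Mass of CaCl₂: 1162 × 111 = 129,000 g.

(b) Chlorine deficit: 6.5 − 1.5 = 5 ppm = 5 mg/L as Cl₂.
(b) Cl₂ equivalent needed: 5 mg/L × 716,000 L = 3,580,000 mg = 3580 g.
(b) Product at 90.3% available chlorine: 3580 / 0.903 = 3965 g.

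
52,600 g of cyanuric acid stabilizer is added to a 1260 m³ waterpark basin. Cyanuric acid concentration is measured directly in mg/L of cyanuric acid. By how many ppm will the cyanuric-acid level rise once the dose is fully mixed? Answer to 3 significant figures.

Volume: 1260 m³ = 1,260,000 L.
Rise: 52,600 g / 1,260,000 L × 1000 = 41.75 mg/L.

41.7 ppm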